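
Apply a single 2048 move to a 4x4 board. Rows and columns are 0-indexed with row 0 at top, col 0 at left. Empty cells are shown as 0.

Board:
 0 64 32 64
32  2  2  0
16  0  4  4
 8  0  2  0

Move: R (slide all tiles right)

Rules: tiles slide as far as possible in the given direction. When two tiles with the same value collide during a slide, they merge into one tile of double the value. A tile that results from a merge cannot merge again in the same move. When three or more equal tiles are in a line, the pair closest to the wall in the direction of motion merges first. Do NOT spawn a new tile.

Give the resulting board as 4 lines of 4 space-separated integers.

Answer:  0 64 32 64
 0  0 32  4
 0  0 16  8
 0  0  8  2

Derivation:
Slide right:
row 0: [0, 64, 32, 64] -> [0, 64, 32, 64]
row 1: [32, 2, 2, 0] -> [0, 0, 32, 4]
row 2: [16, 0, 4, 4] -> [0, 0, 16, 8]
row 3: [8, 0, 2, 0] -> [0, 0, 8, 2]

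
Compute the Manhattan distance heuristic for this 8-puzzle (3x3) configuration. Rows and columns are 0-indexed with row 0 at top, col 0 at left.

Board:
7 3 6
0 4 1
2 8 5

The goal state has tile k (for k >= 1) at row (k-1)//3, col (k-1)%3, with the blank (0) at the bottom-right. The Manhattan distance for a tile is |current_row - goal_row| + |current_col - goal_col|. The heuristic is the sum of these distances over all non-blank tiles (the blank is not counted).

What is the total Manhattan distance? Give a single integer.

Tile 7: at (0,0), goal (2,0), distance |0-2|+|0-0| = 2
Tile 3: at (0,1), goal (0,2), distance |0-0|+|1-2| = 1
Tile 6: at (0,2), goal (1,2), distance |0-1|+|2-2| = 1
Tile 4: at (1,1), goal (1,0), distance |1-1|+|1-0| = 1
Tile 1: at (1,2), goal (0,0), distance |1-0|+|2-0| = 3
Tile 2: at (2,0), goal (0,1), distance |2-0|+|0-1| = 3
Tile 8: at (2,1), goal (2,1), distance |2-2|+|1-1| = 0
Tile 5: at (2,2), goal (1,1), distance |2-1|+|2-1| = 2
Sum: 2 + 1 + 1 + 1 + 3 + 3 + 0 + 2 = 13

Answer: 13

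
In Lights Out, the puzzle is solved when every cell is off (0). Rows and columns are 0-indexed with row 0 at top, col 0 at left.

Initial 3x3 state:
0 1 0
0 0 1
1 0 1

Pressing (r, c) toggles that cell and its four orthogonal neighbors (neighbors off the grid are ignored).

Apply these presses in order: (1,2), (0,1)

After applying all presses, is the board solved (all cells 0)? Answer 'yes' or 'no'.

After press 1 at (1,2):
0 1 1
0 1 0
1 0 0

After press 2 at (0,1):
1 0 0
0 0 0
1 0 0

Lights still on: 2

Answer: no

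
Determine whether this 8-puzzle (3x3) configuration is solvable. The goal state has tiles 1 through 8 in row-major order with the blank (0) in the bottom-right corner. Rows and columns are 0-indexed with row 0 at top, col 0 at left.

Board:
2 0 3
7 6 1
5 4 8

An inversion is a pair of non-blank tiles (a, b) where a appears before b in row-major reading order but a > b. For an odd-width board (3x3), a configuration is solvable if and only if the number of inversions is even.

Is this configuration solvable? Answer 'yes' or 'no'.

Inversions (pairs i<j in row-major order where tile[i] > tile[j] > 0): 10
10 is even, so the puzzle is solvable.

Answer: yes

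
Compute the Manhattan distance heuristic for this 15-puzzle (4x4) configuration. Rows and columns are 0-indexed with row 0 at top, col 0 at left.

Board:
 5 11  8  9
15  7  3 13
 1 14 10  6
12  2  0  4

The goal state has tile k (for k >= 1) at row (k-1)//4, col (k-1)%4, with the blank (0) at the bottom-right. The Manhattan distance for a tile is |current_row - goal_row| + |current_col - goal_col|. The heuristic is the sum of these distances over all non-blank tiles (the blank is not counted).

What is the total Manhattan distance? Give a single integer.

Tile 5: at (0,0), goal (1,0), distance |0-1|+|0-0| = 1
Tile 11: at (0,1), goal (2,2), distance |0-2|+|1-2| = 3
Tile 8: at (0,2), goal (1,3), distance |0-1|+|2-3| = 2
Tile 9: at (0,3), goal (2,0), distance |0-2|+|3-0| = 5
Tile 15: at (1,0), goal (3,2), distance |1-3|+|0-2| = 4
Tile 7: at (1,1), goal (1,2), distance |1-1|+|1-2| = 1
Tile 3: at (1,2), goal (0,2), distance |1-0|+|2-2| = 1
Tile 13: at (1,3), goal (3,0), distance |1-3|+|3-0| = 5
Tile 1: at (2,0), goal (0,0), distance |2-0|+|0-0| = 2
Tile 14: at (2,1), goal (3,1), distance |2-3|+|1-1| = 1
Tile 10: at (2,2), goal (2,1), distance |2-2|+|2-1| = 1
Tile 6: at (2,3), goal (1,1), distance |2-1|+|3-1| = 3
Tile 12: at (3,0), goal (2,3), distance |3-2|+|0-3| = 4
Tile 2: at (3,1), goal (0,1), distance |3-0|+|1-1| = 3
Tile 4: at (3,3), goal (0,3), distance |3-0|+|3-3| = 3
Sum: 1 + 3 + 2 + 5 + 4 + 1 + 1 + 5 + 2 + 1 + 1 + 3 + 4 + 3 + 3 = 39

Answer: 39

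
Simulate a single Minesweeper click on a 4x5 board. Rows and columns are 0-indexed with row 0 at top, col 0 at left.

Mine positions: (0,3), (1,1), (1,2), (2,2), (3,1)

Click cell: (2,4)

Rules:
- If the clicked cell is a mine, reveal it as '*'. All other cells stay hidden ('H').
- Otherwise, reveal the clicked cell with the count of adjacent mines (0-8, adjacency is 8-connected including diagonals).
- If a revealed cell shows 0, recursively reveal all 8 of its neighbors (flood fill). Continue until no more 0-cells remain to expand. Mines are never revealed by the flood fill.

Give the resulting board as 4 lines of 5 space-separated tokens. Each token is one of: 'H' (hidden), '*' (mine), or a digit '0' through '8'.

H H H H H
H H H 3 1
H H H 2 0
H H H 1 0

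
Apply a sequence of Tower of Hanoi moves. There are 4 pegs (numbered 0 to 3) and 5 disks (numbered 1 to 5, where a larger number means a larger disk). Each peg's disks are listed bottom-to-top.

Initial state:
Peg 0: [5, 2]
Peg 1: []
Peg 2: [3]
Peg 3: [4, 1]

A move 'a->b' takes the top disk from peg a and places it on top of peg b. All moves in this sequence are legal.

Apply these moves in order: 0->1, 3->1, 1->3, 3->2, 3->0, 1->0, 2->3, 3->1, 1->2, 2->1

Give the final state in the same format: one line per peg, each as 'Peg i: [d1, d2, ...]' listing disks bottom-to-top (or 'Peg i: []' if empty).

After move 1 (0->1):
Peg 0: [5]
Peg 1: [2]
Peg 2: [3]
Peg 3: [4, 1]

After move 2 (3->1):
Peg 0: [5]
Peg 1: [2, 1]
Peg 2: [3]
Peg 3: [4]

After move 3 (1->3):
Peg 0: [5]
Peg 1: [2]
Peg 2: [3]
Peg 3: [4, 1]

After move 4 (3->2):
Peg 0: [5]
Peg 1: [2]
Peg 2: [3, 1]
Peg 3: [4]

After move 5 (3->0):
Peg 0: [5, 4]
Peg 1: [2]
Peg 2: [3, 1]
Peg 3: []

After move 6 (1->0):
Peg 0: [5, 4, 2]
Peg 1: []
Peg 2: [3, 1]
Peg 3: []

After move 7 (2->3):
Peg 0: [5, 4, 2]
Peg 1: []
Peg 2: [3]
Peg 3: [1]

After move 8 (3->1):
Peg 0: [5, 4, 2]
Peg 1: [1]
Peg 2: [3]
Peg 3: []

After move 9 (1->2):
Peg 0: [5, 4, 2]
Peg 1: []
Peg 2: [3, 1]
Peg 3: []

After move 10 (2->1):
Peg 0: [5, 4, 2]
Peg 1: [1]
Peg 2: [3]
Peg 3: []

Answer: Peg 0: [5, 4, 2]
Peg 1: [1]
Peg 2: [3]
Peg 3: []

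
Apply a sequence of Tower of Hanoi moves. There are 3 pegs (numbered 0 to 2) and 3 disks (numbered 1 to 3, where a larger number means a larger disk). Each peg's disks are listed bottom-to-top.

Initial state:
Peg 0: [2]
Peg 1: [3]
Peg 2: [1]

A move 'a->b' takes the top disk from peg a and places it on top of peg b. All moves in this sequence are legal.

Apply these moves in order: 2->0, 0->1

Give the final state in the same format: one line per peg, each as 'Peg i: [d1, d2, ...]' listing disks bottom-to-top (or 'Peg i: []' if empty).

Answer: Peg 0: [2]
Peg 1: [3, 1]
Peg 2: []

Derivation:
After move 1 (2->0):
Peg 0: [2, 1]
Peg 1: [3]
Peg 2: []

After move 2 (0->1):
Peg 0: [2]
Peg 1: [3, 1]
Peg 2: []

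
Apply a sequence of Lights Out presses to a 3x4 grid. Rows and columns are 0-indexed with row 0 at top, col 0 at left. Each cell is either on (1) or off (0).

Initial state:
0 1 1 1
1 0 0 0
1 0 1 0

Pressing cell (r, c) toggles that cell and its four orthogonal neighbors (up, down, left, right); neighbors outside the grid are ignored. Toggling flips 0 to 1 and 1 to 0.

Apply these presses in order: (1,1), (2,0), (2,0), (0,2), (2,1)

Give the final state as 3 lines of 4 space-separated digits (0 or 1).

Answer: 0 1 0 0
0 0 0 0
0 0 0 0

Derivation:
After press 1 at (1,1):
0 0 1 1
0 1 1 0
1 1 1 0

After press 2 at (2,0):
0 0 1 1
1 1 1 0
0 0 1 0

After press 3 at (2,0):
0 0 1 1
0 1 1 0
1 1 1 0

After press 4 at (0,2):
0 1 0 0
0 1 0 0
1 1 1 0

After press 5 at (2,1):
0 1 0 0
0 0 0 0
0 0 0 0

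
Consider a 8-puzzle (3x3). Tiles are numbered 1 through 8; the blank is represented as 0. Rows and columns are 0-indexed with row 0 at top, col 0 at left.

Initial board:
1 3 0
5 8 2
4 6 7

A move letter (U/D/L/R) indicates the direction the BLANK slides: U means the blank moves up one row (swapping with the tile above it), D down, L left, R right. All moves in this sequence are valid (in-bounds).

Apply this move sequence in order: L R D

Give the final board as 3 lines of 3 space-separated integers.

Answer: 1 3 2
5 8 0
4 6 7

Derivation:
After move 1 (L):
1 0 3
5 8 2
4 6 7

After move 2 (R):
1 3 0
5 8 2
4 6 7

After move 3 (D):
1 3 2
5 8 0
4 6 7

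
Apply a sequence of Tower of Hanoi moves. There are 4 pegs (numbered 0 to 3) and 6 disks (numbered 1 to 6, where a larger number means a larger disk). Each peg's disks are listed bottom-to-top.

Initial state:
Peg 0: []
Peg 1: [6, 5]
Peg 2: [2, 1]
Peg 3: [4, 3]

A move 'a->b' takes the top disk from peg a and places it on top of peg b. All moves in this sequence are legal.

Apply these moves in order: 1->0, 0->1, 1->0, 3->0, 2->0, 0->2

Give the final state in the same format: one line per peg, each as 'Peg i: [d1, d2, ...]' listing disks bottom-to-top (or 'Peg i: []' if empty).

After move 1 (1->0):
Peg 0: [5]
Peg 1: [6]
Peg 2: [2, 1]
Peg 3: [4, 3]

After move 2 (0->1):
Peg 0: []
Peg 1: [6, 5]
Peg 2: [2, 1]
Peg 3: [4, 3]

After move 3 (1->0):
Peg 0: [5]
Peg 1: [6]
Peg 2: [2, 1]
Peg 3: [4, 3]

After move 4 (3->0):
Peg 0: [5, 3]
Peg 1: [6]
Peg 2: [2, 1]
Peg 3: [4]

After move 5 (2->0):
Peg 0: [5, 3, 1]
Peg 1: [6]
Peg 2: [2]
Peg 3: [4]

After move 6 (0->2):
Peg 0: [5, 3]
Peg 1: [6]
Peg 2: [2, 1]
Peg 3: [4]

Answer: Peg 0: [5, 3]
Peg 1: [6]
Peg 2: [2, 1]
Peg 3: [4]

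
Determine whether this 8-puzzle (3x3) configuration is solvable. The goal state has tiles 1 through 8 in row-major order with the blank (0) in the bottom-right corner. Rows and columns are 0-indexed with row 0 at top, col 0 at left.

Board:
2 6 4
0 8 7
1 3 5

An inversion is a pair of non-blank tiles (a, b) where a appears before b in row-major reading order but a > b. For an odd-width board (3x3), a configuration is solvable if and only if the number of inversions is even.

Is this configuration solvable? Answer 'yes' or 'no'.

Inversions (pairs i<j in row-major order where tile[i] > tile[j] > 0): 14
14 is even, so the puzzle is solvable.

Answer: yes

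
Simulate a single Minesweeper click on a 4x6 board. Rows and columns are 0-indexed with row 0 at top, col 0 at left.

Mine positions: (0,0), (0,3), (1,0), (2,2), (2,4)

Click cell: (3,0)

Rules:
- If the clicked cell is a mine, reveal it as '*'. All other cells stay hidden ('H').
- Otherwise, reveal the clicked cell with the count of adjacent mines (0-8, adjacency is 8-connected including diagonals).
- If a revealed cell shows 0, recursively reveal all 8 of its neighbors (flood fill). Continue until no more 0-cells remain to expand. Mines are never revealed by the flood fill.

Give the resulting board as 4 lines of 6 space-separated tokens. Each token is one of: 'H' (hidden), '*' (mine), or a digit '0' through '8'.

H H H H H H
H H H H H H
1 2 H H H H
0 1 H H H H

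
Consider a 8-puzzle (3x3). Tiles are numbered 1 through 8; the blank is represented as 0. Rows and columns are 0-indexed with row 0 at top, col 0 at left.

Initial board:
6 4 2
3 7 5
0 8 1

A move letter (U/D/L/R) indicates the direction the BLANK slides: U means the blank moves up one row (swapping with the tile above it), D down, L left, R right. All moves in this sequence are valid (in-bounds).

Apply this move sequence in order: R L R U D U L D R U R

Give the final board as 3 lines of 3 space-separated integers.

Answer: 6 4 2
8 5 0
7 3 1

Derivation:
After move 1 (R):
6 4 2
3 7 5
8 0 1

After move 2 (L):
6 4 2
3 7 5
0 8 1

After move 3 (R):
6 4 2
3 7 5
8 0 1

After move 4 (U):
6 4 2
3 0 5
8 7 1

After move 5 (D):
6 4 2
3 7 5
8 0 1

After move 6 (U):
6 4 2
3 0 5
8 7 1

After move 7 (L):
6 4 2
0 3 5
8 7 1

After move 8 (D):
6 4 2
8 3 5
0 7 1

After move 9 (R):
6 4 2
8 3 5
7 0 1

After move 10 (U):
6 4 2
8 0 5
7 3 1

After move 11 (R):
6 4 2
8 5 0
7 3 1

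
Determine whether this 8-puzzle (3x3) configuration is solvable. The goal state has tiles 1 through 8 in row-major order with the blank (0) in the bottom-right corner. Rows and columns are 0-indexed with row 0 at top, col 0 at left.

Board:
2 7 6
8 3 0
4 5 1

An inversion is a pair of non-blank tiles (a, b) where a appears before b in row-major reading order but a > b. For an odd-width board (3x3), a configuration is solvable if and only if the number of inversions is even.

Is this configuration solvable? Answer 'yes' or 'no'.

Inversions (pairs i<j in row-major order where tile[i] > tile[j] > 0): 17
17 is odd, so the puzzle is not solvable.

Answer: no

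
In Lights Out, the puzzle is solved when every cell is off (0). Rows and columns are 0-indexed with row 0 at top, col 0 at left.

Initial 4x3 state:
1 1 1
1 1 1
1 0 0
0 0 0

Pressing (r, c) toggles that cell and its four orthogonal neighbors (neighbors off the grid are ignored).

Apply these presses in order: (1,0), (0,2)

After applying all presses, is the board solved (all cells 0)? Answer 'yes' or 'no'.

Answer: yes

Derivation:
After press 1 at (1,0):
0 1 1
0 0 1
0 0 0
0 0 0

After press 2 at (0,2):
0 0 0
0 0 0
0 0 0
0 0 0

Lights still on: 0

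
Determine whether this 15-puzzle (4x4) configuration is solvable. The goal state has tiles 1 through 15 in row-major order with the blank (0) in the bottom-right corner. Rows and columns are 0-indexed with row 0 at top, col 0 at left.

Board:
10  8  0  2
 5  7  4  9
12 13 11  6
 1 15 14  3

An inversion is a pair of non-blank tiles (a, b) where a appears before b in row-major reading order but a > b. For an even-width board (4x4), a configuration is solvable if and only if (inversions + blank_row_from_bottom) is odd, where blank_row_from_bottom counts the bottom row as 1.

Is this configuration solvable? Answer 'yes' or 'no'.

Answer: yes

Derivation:
Inversions: 45
Blank is in row 0 (0-indexed from top), which is row 4 counting from the bottom (bottom = 1).
45 + 4 = 49, which is odd, so the puzzle is solvable.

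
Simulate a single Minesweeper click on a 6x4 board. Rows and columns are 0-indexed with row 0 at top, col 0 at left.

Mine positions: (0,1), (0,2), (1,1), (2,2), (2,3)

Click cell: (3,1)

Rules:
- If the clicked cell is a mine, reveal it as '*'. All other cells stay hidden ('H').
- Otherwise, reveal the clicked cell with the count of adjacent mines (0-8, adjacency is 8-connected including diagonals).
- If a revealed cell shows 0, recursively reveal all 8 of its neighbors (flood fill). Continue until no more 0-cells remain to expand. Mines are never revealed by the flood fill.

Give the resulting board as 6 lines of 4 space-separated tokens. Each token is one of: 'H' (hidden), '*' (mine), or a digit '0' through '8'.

H H H H
H H H H
H H H H
H 1 H H
H H H H
H H H H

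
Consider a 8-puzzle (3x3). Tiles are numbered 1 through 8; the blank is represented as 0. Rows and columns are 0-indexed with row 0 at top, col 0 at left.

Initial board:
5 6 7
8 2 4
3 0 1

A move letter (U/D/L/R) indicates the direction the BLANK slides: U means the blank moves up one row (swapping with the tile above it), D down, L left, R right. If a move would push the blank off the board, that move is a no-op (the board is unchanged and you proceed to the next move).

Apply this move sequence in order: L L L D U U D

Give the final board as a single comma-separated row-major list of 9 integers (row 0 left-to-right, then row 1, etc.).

Answer: 5, 6, 7, 0, 2, 4, 8, 3, 1

Derivation:
After move 1 (L):
5 6 7
8 2 4
0 3 1

After move 2 (L):
5 6 7
8 2 4
0 3 1

After move 3 (L):
5 6 7
8 2 4
0 3 1

After move 4 (D):
5 6 7
8 2 4
0 3 1

After move 5 (U):
5 6 7
0 2 4
8 3 1

After move 6 (U):
0 6 7
5 2 4
8 3 1

After move 7 (D):
5 6 7
0 2 4
8 3 1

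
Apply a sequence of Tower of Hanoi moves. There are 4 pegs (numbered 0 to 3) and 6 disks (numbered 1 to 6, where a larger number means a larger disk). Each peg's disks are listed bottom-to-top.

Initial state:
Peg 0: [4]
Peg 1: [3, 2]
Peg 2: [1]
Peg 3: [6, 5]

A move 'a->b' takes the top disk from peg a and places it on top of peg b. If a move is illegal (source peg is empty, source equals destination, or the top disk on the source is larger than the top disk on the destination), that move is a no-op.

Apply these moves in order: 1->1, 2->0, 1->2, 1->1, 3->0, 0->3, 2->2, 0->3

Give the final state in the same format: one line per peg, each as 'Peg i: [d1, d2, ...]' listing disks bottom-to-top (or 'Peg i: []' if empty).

After move 1 (1->1):
Peg 0: [4]
Peg 1: [3, 2]
Peg 2: [1]
Peg 3: [6, 5]

After move 2 (2->0):
Peg 0: [4, 1]
Peg 1: [3, 2]
Peg 2: []
Peg 3: [6, 5]

After move 3 (1->2):
Peg 0: [4, 1]
Peg 1: [3]
Peg 2: [2]
Peg 3: [6, 5]

After move 4 (1->1):
Peg 0: [4, 1]
Peg 1: [3]
Peg 2: [2]
Peg 3: [6, 5]

After move 5 (3->0):
Peg 0: [4, 1]
Peg 1: [3]
Peg 2: [2]
Peg 3: [6, 5]

After move 6 (0->3):
Peg 0: [4]
Peg 1: [3]
Peg 2: [2]
Peg 3: [6, 5, 1]

After move 7 (2->2):
Peg 0: [4]
Peg 1: [3]
Peg 2: [2]
Peg 3: [6, 5, 1]

After move 8 (0->3):
Peg 0: [4]
Peg 1: [3]
Peg 2: [2]
Peg 3: [6, 5, 1]

Answer: Peg 0: [4]
Peg 1: [3]
Peg 2: [2]
Peg 3: [6, 5, 1]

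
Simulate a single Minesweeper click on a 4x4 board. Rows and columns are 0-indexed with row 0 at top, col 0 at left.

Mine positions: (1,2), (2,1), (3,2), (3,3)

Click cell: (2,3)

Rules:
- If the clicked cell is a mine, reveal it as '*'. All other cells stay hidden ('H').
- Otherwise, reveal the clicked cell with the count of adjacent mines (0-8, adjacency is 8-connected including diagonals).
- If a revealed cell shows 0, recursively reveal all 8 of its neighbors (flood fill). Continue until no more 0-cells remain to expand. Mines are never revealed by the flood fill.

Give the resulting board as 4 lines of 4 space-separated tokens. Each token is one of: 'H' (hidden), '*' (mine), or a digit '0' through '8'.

H H H H
H H H H
H H H 3
H H H H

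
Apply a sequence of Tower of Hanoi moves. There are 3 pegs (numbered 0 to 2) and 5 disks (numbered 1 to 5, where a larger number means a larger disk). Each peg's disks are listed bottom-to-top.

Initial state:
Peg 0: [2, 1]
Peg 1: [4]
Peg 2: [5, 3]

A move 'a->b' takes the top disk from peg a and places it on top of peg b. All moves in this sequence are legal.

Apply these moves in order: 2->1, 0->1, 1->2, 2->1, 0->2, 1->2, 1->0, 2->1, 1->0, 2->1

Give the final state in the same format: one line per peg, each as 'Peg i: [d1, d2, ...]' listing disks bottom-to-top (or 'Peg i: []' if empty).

Answer: Peg 0: [3, 1]
Peg 1: [4, 2]
Peg 2: [5]

Derivation:
After move 1 (2->1):
Peg 0: [2, 1]
Peg 1: [4, 3]
Peg 2: [5]

After move 2 (0->1):
Peg 0: [2]
Peg 1: [4, 3, 1]
Peg 2: [5]

After move 3 (1->2):
Peg 0: [2]
Peg 1: [4, 3]
Peg 2: [5, 1]

After move 4 (2->1):
Peg 0: [2]
Peg 1: [4, 3, 1]
Peg 2: [5]

After move 5 (0->2):
Peg 0: []
Peg 1: [4, 3, 1]
Peg 2: [5, 2]

After move 6 (1->2):
Peg 0: []
Peg 1: [4, 3]
Peg 2: [5, 2, 1]

After move 7 (1->0):
Peg 0: [3]
Peg 1: [4]
Peg 2: [5, 2, 1]

After move 8 (2->1):
Peg 0: [3]
Peg 1: [4, 1]
Peg 2: [5, 2]

After move 9 (1->0):
Peg 0: [3, 1]
Peg 1: [4]
Peg 2: [5, 2]

After move 10 (2->1):
Peg 0: [3, 1]
Peg 1: [4, 2]
Peg 2: [5]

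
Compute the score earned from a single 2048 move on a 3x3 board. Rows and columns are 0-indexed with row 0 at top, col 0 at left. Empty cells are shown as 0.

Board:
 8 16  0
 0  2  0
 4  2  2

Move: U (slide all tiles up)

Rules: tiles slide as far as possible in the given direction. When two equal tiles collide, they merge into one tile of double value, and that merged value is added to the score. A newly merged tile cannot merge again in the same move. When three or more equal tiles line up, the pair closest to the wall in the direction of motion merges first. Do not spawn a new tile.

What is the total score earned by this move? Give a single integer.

Answer: 4

Derivation:
Slide up:
col 0: [8, 0, 4] -> [8, 4, 0]  score +0 (running 0)
col 1: [16, 2, 2] -> [16, 4, 0]  score +4 (running 4)
col 2: [0, 0, 2] -> [2, 0, 0]  score +0 (running 4)
Board after move:
 8 16  2
 4  4  0
 0  0  0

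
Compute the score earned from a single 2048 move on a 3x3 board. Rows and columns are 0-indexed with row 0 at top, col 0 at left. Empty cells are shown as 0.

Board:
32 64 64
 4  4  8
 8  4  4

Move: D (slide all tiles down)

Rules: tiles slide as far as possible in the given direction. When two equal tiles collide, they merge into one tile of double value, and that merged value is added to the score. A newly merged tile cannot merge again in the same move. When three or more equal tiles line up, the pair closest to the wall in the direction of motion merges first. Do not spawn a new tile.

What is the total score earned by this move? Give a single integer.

Slide down:
col 0: [32, 4, 8] -> [32, 4, 8]  score +0 (running 0)
col 1: [64, 4, 4] -> [0, 64, 8]  score +8 (running 8)
col 2: [64, 8, 4] -> [64, 8, 4]  score +0 (running 8)
Board after move:
32  0 64
 4 64  8
 8  8  4

Answer: 8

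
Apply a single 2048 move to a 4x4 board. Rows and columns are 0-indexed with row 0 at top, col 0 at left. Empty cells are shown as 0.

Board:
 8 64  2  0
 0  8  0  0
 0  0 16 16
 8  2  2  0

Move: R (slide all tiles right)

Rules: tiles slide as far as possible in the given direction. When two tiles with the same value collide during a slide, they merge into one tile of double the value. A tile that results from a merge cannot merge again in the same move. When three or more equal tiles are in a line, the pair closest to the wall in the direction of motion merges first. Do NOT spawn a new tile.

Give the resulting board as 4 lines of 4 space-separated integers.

Answer:  0  8 64  2
 0  0  0  8
 0  0  0 32
 0  0  8  4

Derivation:
Slide right:
row 0: [8, 64, 2, 0] -> [0, 8, 64, 2]
row 1: [0, 8, 0, 0] -> [0, 0, 0, 8]
row 2: [0, 0, 16, 16] -> [0, 0, 0, 32]
row 3: [8, 2, 2, 0] -> [0, 0, 8, 4]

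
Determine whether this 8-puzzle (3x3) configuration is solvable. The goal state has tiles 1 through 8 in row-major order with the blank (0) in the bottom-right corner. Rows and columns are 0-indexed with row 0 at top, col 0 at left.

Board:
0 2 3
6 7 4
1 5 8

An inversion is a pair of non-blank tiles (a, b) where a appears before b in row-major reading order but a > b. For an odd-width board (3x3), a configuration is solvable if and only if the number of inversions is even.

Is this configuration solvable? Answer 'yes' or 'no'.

Answer: no

Derivation:
Inversions (pairs i<j in row-major order where tile[i] > tile[j] > 0): 9
9 is odd, so the puzzle is not solvable.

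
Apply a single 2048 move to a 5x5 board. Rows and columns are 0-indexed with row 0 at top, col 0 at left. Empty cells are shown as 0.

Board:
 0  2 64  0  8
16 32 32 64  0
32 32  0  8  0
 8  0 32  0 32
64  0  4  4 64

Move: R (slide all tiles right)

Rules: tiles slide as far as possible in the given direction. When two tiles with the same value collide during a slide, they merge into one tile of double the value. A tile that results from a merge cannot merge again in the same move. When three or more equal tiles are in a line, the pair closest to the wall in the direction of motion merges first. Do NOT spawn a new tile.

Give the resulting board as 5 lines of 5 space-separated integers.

Answer:  0  0  2 64  8
 0  0 16 64 64
 0  0  0 64  8
 0  0  0  8 64
 0  0 64  8 64

Derivation:
Slide right:
row 0: [0, 2, 64, 0, 8] -> [0, 0, 2, 64, 8]
row 1: [16, 32, 32, 64, 0] -> [0, 0, 16, 64, 64]
row 2: [32, 32, 0, 8, 0] -> [0, 0, 0, 64, 8]
row 3: [8, 0, 32, 0, 32] -> [0, 0, 0, 8, 64]
row 4: [64, 0, 4, 4, 64] -> [0, 0, 64, 8, 64]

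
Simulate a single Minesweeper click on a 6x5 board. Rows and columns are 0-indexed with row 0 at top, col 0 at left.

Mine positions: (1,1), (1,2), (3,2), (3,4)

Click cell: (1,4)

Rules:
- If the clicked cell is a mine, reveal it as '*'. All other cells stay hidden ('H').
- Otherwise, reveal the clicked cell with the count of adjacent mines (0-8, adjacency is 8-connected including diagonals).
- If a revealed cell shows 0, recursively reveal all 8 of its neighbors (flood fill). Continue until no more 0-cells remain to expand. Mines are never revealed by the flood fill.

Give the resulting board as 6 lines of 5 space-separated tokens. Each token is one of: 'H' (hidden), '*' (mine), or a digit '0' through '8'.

H H H 1 0
H H H 1 0
H H H 3 1
H H H H H
H H H H H
H H H H H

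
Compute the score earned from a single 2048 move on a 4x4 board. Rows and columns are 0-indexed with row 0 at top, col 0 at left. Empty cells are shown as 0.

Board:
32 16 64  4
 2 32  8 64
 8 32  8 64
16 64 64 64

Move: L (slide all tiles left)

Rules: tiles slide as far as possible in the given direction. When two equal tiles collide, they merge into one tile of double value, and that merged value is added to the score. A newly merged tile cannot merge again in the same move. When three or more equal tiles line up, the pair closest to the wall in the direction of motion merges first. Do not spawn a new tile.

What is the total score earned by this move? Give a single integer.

Answer: 128

Derivation:
Slide left:
row 0: [32, 16, 64, 4] -> [32, 16, 64, 4]  score +0 (running 0)
row 1: [2, 32, 8, 64] -> [2, 32, 8, 64]  score +0 (running 0)
row 2: [8, 32, 8, 64] -> [8, 32, 8, 64]  score +0 (running 0)
row 3: [16, 64, 64, 64] -> [16, 128, 64, 0]  score +128 (running 128)
Board after move:
 32  16  64   4
  2  32   8  64
  8  32   8  64
 16 128  64   0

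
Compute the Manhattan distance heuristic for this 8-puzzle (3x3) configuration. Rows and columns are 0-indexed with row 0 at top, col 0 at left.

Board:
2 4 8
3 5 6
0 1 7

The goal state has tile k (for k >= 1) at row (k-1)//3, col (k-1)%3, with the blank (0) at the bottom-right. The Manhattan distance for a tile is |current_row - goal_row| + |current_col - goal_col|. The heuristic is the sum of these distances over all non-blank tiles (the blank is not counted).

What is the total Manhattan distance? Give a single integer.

Tile 2: at (0,0), goal (0,1), distance |0-0|+|0-1| = 1
Tile 4: at (0,1), goal (1,0), distance |0-1|+|1-0| = 2
Tile 8: at (0,2), goal (2,1), distance |0-2|+|2-1| = 3
Tile 3: at (1,0), goal (0,2), distance |1-0|+|0-2| = 3
Tile 5: at (1,1), goal (1,1), distance |1-1|+|1-1| = 0
Tile 6: at (1,2), goal (1,2), distance |1-1|+|2-2| = 0
Tile 1: at (2,1), goal (0,0), distance |2-0|+|1-0| = 3
Tile 7: at (2,2), goal (2,0), distance |2-2|+|2-0| = 2
Sum: 1 + 2 + 3 + 3 + 0 + 0 + 3 + 2 = 14

Answer: 14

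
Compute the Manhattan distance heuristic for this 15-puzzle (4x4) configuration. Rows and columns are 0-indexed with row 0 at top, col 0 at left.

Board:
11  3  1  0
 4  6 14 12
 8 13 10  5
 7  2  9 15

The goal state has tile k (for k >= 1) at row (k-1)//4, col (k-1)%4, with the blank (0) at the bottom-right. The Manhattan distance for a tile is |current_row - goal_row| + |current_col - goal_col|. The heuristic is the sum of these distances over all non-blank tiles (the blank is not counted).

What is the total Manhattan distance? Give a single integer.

Tile 11: at (0,0), goal (2,2), distance |0-2|+|0-2| = 4
Tile 3: at (0,1), goal (0,2), distance |0-0|+|1-2| = 1
Tile 1: at (0,2), goal (0,0), distance |0-0|+|2-0| = 2
Tile 4: at (1,0), goal (0,3), distance |1-0|+|0-3| = 4
Tile 6: at (1,1), goal (1,1), distance |1-1|+|1-1| = 0
Tile 14: at (1,2), goal (3,1), distance |1-3|+|2-1| = 3
Tile 12: at (1,3), goal (2,3), distance |1-2|+|3-3| = 1
Tile 8: at (2,0), goal (1,3), distance |2-1|+|0-3| = 4
Tile 13: at (2,1), goal (3,0), distance |2-3|+|1-0| = 2
Tile 10: at (2,2), goal (2,1), distance |2-2|+|2-1| = 1
Tile 5: at (2,3), goal (1,0), distance |2-1|+|3-0| = 4
Tile 7: at (3,0), goal (1,2), distance |3-1|+|0-2| = 4
Tile 2: at (3,1), goal (0,1), distance |3-0|+|1-1| = 3
Tile 9: at (3,2), goal (2,0), distance |3-2|+|2-0| = 3
Tile 15: at (3,3), goal (3,2), distance |3-3|+|3-2| = 1
Sum: 4 + 1 + 2 + 4 + 0 + 3 + 1 + 4 + 2 + 1 + 4 + 4 + 3 + 3 + 1 = 37

Answer: 37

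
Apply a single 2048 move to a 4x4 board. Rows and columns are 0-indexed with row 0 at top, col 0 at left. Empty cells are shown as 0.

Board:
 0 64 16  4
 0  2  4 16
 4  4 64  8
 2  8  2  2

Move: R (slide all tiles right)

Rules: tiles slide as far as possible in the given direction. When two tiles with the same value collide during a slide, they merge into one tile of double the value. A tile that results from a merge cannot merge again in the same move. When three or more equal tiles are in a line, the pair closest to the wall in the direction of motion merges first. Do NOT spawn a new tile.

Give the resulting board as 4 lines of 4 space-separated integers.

Slide right:
row 0: [0, 64, 16, 4] -> [0, 64, 16, 4]
row 1: [0, 2, 4, 16] -> [0, 2, 4, 16]
row 2: [4, 4, 64, 8] -> [0, 8, 64, 8]
row 3: [2, 8, 2, 2] -> [0, 2, 8, 4]

Answer:  0 64 16  4
 0  2  4 16
 0  8 64  8
 0  2  8  4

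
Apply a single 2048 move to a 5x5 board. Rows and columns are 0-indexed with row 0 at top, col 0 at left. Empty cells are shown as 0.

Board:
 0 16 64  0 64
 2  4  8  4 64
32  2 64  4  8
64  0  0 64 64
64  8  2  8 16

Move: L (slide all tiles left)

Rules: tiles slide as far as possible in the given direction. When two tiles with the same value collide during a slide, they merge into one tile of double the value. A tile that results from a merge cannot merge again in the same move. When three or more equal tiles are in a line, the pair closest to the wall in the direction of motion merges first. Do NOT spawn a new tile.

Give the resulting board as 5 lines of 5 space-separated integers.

Answer:  16 128   0   0   0
  2   4   8   4  64
 32   2  64   4   8
128  64   0   0   0
 64   8   2   8  16

Derivation:
Slide left:
row 0: [0, 16, 64, 0, 64] -> [16, 128, 0, 0, 0]
row 1: [2, 4, 8, 4, 64] -> [2, 4, 8, 4, 64]
row 2: [32, 2, 64, 4, 8] -> [32, 2, 64, 4, 8]
row 3: [64, 0, 0, 64, 64] -> [128, 64, 0, 0, 0]
row 4: [64, 8, 2, 8, 16] -> [64, 8, 2, 8, 16]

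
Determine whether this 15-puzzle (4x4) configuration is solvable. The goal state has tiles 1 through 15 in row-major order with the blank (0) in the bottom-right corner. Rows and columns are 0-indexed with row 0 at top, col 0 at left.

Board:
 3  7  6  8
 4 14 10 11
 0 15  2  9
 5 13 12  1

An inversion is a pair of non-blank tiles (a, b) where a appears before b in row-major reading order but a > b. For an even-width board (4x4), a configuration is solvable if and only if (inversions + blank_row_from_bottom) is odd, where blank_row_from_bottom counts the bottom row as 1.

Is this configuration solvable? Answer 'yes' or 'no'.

Answer: no

Derivation:
Inversions: 46
Blank is in row 2 (0-indexed from top), which is row 2 counting from the bottom (bottom = 1).
46 + 2 = 48, which is even, so the puzzle is not solvable.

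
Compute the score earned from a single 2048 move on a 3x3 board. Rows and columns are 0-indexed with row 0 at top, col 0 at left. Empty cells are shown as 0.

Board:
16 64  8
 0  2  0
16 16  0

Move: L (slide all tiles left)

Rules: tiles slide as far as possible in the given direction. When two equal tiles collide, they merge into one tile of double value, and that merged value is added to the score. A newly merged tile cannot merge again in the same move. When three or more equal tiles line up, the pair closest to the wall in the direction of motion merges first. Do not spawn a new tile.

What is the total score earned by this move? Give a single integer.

Slide left:
row 0: [16, 64, 8] -> [16, 64, 8]  score +0 (running 0)
row 1: [0, 2, 0] -> [2, 0, 0]  score +0 (running 0)
row 2: [16, 16, 0] -> [32, 0, 0]  score +32 (running 32)
Board after move:
16 64  8
 2  0  0
32  0  0

Answer: 32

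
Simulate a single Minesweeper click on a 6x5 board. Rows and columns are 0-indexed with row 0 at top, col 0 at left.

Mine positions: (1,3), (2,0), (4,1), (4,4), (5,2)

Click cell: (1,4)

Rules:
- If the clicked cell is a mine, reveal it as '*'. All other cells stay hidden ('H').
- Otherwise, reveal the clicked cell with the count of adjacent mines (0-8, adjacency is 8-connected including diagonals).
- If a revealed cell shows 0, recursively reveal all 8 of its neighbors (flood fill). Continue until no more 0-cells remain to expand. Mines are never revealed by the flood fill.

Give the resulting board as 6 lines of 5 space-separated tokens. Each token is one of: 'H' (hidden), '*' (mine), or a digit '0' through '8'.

H H H H H
H H H H 1
H H H H H
H H H H H
H H H H H
H H H H H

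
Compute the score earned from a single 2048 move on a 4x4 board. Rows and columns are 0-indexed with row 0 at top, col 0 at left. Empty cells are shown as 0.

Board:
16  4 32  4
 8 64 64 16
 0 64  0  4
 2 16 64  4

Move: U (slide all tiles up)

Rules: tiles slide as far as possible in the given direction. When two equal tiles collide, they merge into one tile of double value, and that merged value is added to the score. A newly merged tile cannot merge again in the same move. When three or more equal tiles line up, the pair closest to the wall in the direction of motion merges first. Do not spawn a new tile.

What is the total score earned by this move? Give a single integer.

Slide up:
col 0: [16, 8, 0, 2] -> [16, 8, 2, 0]  score +0 (running 0)
col 1: [4, 64, 64, 16] -> [4, 128, 16, 0]  score +128 (running 128)
col 2: [32, 64, 0, 64] -> [32, 128, 0, 0]  score +128 (running 256)
col 3: [4, 16, 4, 4] -> [4, 16, 8, 0]  score +8 (running 264)
Board after move:
 16   4  32   4
  8 128 128  16
  2  16   0   8
  0   0   0   0

Answer: 264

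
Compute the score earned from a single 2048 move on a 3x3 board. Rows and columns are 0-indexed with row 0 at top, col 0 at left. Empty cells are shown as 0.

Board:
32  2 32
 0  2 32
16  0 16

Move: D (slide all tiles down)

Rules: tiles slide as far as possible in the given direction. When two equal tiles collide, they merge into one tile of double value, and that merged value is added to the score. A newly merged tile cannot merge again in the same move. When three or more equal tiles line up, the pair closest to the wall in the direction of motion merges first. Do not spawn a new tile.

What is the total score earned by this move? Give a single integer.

Answer: 68

Derivation:
Slide down:
col 0: [32, 0, 16] -> [0, 32, 16]  score +0 (running 0)
col 1: [2, 2, 0] -> [0, 0, 4]  score +4 (running 4)
col 2: [32, 32, 16] -> [0, 64, 16]  score +64 (running 68)
Board after move:
 0  0  0
32  0 64
16  4 16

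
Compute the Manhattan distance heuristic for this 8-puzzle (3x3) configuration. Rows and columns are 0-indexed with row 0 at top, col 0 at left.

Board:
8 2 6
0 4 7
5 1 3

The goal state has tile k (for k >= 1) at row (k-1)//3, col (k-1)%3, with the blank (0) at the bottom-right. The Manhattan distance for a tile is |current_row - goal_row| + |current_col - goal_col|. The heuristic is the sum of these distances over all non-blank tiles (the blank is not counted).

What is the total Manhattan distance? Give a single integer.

Answer: 15

Derivation:
Tile 8: (0,0)->(2,1) = 3
Tile 2: (0,1)->(0,1) = 0
Tile 6: (0,2)->(1,2) = 1
Tile 4: (1,1)->(1,0) = 1
Tile 7: (1,2)->(2,0) = 3
Tile 5: (2,0)->(1,1) = 2
Tile 1: (2,1)->(0,0) = 3
Tile 3: (2,2)->(0,2) = 2
Sum: 3 + 0 + 1 + 1 + 3 + 2 + 3 + 2 = 15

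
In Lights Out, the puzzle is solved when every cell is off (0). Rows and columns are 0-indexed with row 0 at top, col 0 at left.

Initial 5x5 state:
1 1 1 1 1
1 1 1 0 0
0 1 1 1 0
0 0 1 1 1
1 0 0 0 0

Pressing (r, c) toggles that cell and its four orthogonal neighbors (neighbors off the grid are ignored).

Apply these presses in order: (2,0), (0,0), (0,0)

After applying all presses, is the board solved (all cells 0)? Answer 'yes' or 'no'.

Answer: no

Derivation:
After press 1 at (2,0):
1 1 1 1 1
0 1 1 0 0
1 0 1 1 0
1 0 1 1 1
1 0 0 0 0

After press 2 at (0,0):
0 0 1 1 1
1 1 1 0 0
1 0 1 1 0
1 0 1 1 1
1 0 0 0 0

After press 3 at (0,0):
1 1 1 1 1
0 1 1 0 0
1 0 1 1 0
1 0 1 1 1
1 0 0 0 0

Lights still on: 15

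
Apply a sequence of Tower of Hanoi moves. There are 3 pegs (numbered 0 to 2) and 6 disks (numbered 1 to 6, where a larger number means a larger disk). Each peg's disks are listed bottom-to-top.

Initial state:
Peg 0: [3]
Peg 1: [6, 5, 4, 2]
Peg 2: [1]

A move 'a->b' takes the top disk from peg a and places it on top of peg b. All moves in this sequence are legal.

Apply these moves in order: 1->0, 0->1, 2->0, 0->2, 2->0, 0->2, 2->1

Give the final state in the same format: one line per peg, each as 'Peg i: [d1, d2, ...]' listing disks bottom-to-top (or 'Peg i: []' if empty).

After move 1 (1->0):
Peg 0: [3, 2]
Peg 1: [6, 5, 4]
Peg 2: [1]

After move 2 (0->1):
Peg 0: [3]
Peg 1: [6, 5, 4, 2]
Peg 2: [1]

After move 3 (2->0):
Peg 0: [3, 1]
Peg 1: [6, 5, 4, 2]
Peg 2: []

After move 4 (0->2):
Peg 0: [3]
Peg 1: [6, 5, 4, 2]
Peg 2: [1]

After move 5 (2->0):
Peg 0: [3, 1]
Peg 1: [6, 5, 4, 2]
Peg 2: []

After move 6 (0->2):
Peg 0: [3]
Peg 1: [6, 5, 4, 2]
Peg 2: [1]

After move 7 (2->1):
Peg 0: [3]
Peg 1: [6, 5, 4, 2, 1]
Peg 2: []

Answer: Peg 0: [3]
Peg 1: [6, 5, 4, 2, 1]
Peg 2: []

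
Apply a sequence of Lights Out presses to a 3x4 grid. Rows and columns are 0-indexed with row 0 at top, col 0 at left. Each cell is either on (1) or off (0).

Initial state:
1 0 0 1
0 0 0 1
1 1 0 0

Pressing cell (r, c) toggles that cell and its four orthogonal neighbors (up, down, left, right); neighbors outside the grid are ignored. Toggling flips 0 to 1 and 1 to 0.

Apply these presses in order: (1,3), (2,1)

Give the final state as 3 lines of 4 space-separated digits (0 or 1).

Answer: 1 0 0 0
0 1 1 0
0 0 1 1

Derivation:
After press 1 at (1,3):
1 0 0 0
0 0 1 0
1 1 0 1

After press 2 at (2,1):
1 0 0 0
0 1 1 0
0 0 1 1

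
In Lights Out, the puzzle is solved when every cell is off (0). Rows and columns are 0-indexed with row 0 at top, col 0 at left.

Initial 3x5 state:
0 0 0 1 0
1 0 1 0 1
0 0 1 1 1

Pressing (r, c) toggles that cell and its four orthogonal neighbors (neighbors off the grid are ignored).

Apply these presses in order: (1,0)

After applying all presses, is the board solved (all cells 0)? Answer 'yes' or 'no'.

After press 1 at (1,0):
1 0 0 1 0
0 1 1 0 1
1 0 1 1 1

Lights still on: 9

Answer: no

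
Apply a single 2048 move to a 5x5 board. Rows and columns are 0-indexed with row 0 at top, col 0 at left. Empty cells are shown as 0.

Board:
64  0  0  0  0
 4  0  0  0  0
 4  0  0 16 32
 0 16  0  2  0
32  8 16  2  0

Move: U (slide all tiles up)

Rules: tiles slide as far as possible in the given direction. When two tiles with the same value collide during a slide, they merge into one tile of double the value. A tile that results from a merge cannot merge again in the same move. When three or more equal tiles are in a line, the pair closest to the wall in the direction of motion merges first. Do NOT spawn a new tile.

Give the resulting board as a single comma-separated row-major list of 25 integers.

Slide up:
col 0: [64, 4, 4, 0, 32] -> [64, 8, 32, 0, 0]
col 1: [0, 0, 0, 16, 8] -> [16, 8, 0, 0, 0]
col 2: [0, 0, 0, 0, 16] -> [16, 0, 0, 0, 0]
col 3: [0, 0, 16, 2, 2] -> [16, 4, 0, 0, 0]
col 4: [0, 0, 32, 0, 0] -> [32, 0, 0, 0, 0]

Answer: 64, 16, 16, 16, 32, 8, 8, 0, 4, 0, 32, 0, 0, 0, 0, 0, 0, 0, 0, 0, 0, 0, 0, 0, 0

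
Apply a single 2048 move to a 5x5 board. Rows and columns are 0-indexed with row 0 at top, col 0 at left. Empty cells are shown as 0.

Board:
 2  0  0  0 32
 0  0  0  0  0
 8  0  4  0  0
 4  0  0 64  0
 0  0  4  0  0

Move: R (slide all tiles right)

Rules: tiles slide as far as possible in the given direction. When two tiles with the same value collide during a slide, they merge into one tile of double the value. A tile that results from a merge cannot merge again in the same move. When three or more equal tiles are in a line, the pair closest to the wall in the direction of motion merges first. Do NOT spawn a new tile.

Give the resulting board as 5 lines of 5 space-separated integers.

Answer:  0  0  0  2 32
 0  0  0  0  0
 0  0  0  8  4
 0  0  0  4 64
 0  0  0  0  4

Derivation:
Slide right:
row 0: [2, 0, 0, 0, 32] -> [0, 0, 0, 2, 32]
row 1: [0, 0, 0, 0, 0] -> [0, 0, 0, 0, 0]
row 2: [8, 0, 4, 0, 0] -> [0, 0, 0, 8, 4]
row 3: [4, 0, 0, 64, 0] -> [0, 0, 0, 4, 64]
row 4: [0, 0, 4, 0, 0] -> [0, 0, 0, 0, 4]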